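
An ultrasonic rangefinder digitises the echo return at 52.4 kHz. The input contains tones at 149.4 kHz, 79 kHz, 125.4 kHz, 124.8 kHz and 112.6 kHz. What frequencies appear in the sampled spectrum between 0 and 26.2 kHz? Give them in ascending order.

fs/2 = 26.2 kHz.
149.4 kHz mod fs = 44.6 kHz.
44.6 kHz > fs/2 = 26.2 kHz, folds to fs − 44.6 kHz = 7.8 kHz.
79 kHz mod fs = 26.6 kHz.
26.6 kHz > fs/2 = 26.2 kHz, folds to fs − 26.6 kHz = 25.8 kHz.
125.4 kHz mod fs = 20.6 kHz.
20.6 kHz ≤ fs/2 = 26.2 kHz, appears at 20.6 kHz.
124.8 kHz mod fs = 20 kHz.
20 kHz ≤ fs/2 = 26.2 kHz, appears at 20 kHz.
112.6 kHz mod fs = 7.8 kHz.
7.8 kHz ≤ fs/2 = 26.2 kHz, appears at 7.8 kHz.
Distinct values: {7.8 kHz, 20 kHz, 20.6 kHz, 25.8 kHz}.

7.8 kHz, 20 kHz, 20.6 kHz, 25.8 kHz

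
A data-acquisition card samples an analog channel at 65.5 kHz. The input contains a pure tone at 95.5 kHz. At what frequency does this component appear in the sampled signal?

95.5 kHz mod fs = 30 kHz.
30 kHz ≤ fs/2 = 32.75 kHz, appears at 30 kHz.

30 kHz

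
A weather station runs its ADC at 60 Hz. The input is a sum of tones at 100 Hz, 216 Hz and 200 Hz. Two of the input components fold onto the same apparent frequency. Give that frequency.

fs/2 = 30 Hz.
100 Hz mod fs = 40 Hz.
40 Hz > fs/2 = 30 Hz, folds to fs − 40 Hz = 20 Hz.
216 Hz mod fs = 36 Hz.
36 Hz > fs/2 = 30 Hz, folds to fs − 36 Hz = 24 Hz.
200 Hz mod fs = 20 Hz.
20 Hz ≤ fs/2 = 30 Hz, appears at 20 Hz.
100 Hz and 200 Hz both map to 20 Hz.

20 Hz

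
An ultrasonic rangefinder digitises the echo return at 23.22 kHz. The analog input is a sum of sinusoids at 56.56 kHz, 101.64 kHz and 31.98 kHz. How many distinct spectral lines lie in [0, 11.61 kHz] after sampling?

2

fs/2 = 11.61 kHz.
56.56 kHz mod fs = 10.12 kHz.
10.12 kHz ≤ fs/2 = 11.61 kHz, appears at 10.12 kHz.
101.64 kHz mod fs = 8.76 kHz.
8.76 kHz ≤ fs/2 = 11.61 kHz, appears at 8.76 kHz.
31.98 kHz mod fs = 8.76 kHz.
8.76 kHz ≤ fs/2 = 11.61 kHz, appears at 8.76 kHz.
Distinct values: {8.76 kHz, 10.12 kHz} → 2.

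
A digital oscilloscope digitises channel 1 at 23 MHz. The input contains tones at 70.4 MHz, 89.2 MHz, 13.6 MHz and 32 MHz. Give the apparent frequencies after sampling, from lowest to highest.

1.4 MHz, 2.8 MHz, 9 MHz, 9.4 MHz

fs/2 = 11.5 MHz.
70.4 MHz mod fs = 1.4 MHz.
1.4 MHz ≤ fs/2 = 11.5 MHz, appears at 1.4 MHz.
89.2 MHz mod fs = 20.2 MHz.
20.2 MHz > fs/2 = 11.5 MHz, folds to fs − 20.2 MHz = 2.8 MHz.
13.6 MHz > fs/2 = 11.5 MHz, folds to fs − 13.6 MHz = 9.4 MHz.
32 MHz mod fs = 9 MHz.
9 MHz ≤ fs/2 = 11.5 MHz, appears at 9 MHz.
Distinct values: {1.4 MHz, 2.8 MHz, 9 MHz, 9.4 MHz}.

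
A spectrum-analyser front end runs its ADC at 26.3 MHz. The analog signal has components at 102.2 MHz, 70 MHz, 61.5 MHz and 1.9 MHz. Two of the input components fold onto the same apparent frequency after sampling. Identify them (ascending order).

61.5 MHz, 70 MHz

fs/2 = 13.15 MHz.
102.2 MHz mod fs = 23.3 MHz.
23.3 MHz > fs/2 = 13.15 MHz, folds to fs − 23.3 MHz = 3 MHz.
70 MHz mod fs = 17.4 MHz.
17.4 MHz > fs/2 = 13.15 MHz, folds to fs − 17.4 MHz = 8.9 MHz.
61.5 MHz mod fs = 8.9 MHz.
8.9 MHz ≤ fs/2 = 13.15 MHz, appears at 8.9 MHz.
1.9 MHz ≤ fs/2 = 13.15 MHz, passes unchanged.
61.5 MHz and 70 MHz both map to 8.9 MHz.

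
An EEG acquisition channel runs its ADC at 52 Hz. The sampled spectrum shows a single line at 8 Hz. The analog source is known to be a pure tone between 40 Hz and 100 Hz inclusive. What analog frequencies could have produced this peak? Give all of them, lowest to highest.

Frequencies that alias to 8 Hz are k·fs ± 8 Hz for integer k ≥ 0.
k=0: 8 Hz.
k=1: 44 Hz, 60 Hz.
k=2: 96 Hz, 112 Hz.
k=3: 148 Hz, 164 Hz.
Within [40 Hz, 100 Hz]: 44 Hz, 60 Hz, 96 Hz.

44 Hz, 60 Hz, 96 Hz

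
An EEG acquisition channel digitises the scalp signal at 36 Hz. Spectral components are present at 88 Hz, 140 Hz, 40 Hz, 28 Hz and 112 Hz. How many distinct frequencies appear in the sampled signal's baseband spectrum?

fs/2 = 18 Hz.
88 Hz mod fs = 16 Hz.
16 Hz ≤ fs/2 = 18 Hz, appears at 16 Hz.
140 Hz mod fs = 32 Hz.
32 Hz > fs/2 = 18 Hz, folds to fs − 32 Hz = 4 Hz.
40 Hz mod fs = 4 Hz.
4 Hz ≤ fs/2 = 18 Hz, appears at 4 Hz.
28 Hz > fs/2 = 18 Hz, folds to fs − 28 Hz = 8 Hz.
112 Hz mod fs = 4 Hz.
4 Hz ≤ fs/2 = 18 Hz, appears at 4 Hz.
Distinct values: {4 Hz, 8 Hz, 16 Hz} → 3.

3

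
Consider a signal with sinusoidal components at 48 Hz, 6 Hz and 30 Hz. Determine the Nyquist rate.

96 Hz

Highest-frequency component: 48 Hz.
Nyquist rate = 2 × 48 Hz = 96 Hz.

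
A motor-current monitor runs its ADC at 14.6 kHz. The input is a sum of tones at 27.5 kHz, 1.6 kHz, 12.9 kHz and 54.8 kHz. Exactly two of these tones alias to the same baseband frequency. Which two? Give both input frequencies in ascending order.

12.9 kHz, 27.5 kHz

fs/2 = 7.3 kHz.
27.5 kHz mod fs = 12.9 kHz.
12.9 kHz > fs/2 = 7.3 kHz, folds to fs − 12.9 kHz = 1.7 kHz.
1.6 kHz ≤ fs/2 = 7.3 kHz, passes unchanged.
12.9 kHz > fs/2 = 7.3 kHz, folds to fs − 12.9 kHz = 1.7 kHz.
54.8 kHz mod fs = 11 kHz.
11 kHz > fs/2 = 7.3 kHz, folds to fs − 11 kHz = 3.6 kHz.
12.9 kHz and 27.5 kHz both map to 1.7 kHz.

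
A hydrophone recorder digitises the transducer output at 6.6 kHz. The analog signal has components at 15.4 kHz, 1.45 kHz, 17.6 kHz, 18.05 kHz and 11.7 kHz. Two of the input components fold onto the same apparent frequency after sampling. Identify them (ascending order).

15.4 kHz, 17.6 kHz

fs/2 = 3.3 kHz.
15.4 kHz mod fs = 2.2 kHz.
2.2 kHz ≤ fs/2 = 3.3 kHz, appears at 2.2 kHz.
1.45 kHz ≤ fs/2 = 3.3 kHz, passes unchanged.
17.6 kHz mod fs = 4.4 kHz.
4.4 kHz > fs/2 = 3.3 kHz, folds to fs − 4.4 kHz = 2.2 kHz.
18.05 kHz mod fs = 4.85 kHz.
4.85 kHz > fs/2 = 3.3 kHz, folds to fs − 4.85 kHz = 1.75 kHz.
11.7 kHz mod fs = 5.1 kHz.
5.1 kHz > fs/2 = 3.3 kHz, folds to fs − 5.1 kHz = 1.5 kHz.
15.4 kHz and 17.6 kHz both map to 2.2 kHz.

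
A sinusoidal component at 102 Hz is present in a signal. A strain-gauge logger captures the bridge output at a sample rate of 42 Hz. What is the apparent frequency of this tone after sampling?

102 Hz mod fs = 18 Hz.
18 Hz ≤ fs/2 = 21 Hz, appears at 18 Hz.

18 Hz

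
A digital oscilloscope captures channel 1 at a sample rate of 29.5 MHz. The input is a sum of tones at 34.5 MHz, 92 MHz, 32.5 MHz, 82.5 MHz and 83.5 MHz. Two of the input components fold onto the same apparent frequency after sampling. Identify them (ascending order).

34.5 MHz, 83.5 MHz

fs/2 = 14.75 MHz.
34.5 MHz mod fs = 5 MHz.
5 MHz ≤ fs/2 = 14.75 MHz, appears at 5 MHz.
92 MHz mod fs = 3.5 MHz.
3.5 MHz ≤ fs/2 = 14.75 MHz, appears at 3.5 MHz.
32.5 MHz mod fs = 3 MHz.
3 MHz ≤ fs/2 = 14.75 MHz, appears at 3 MHz.
82.5 MHz mod fs = 23.5 MHz.
23.5 MHz > fs/2 = 14.75 MHz, folds to fs − 23.5 MHz = 6 MHz.
83.5 MHz mod fs = 24.5 MHz.
24.5 MHz > fs/2 = 14.75 MHz, folds to fs − 24.5 MHz = 5 MHz.
34.5 MHz and 83.5 MHz both map to 5 MHz.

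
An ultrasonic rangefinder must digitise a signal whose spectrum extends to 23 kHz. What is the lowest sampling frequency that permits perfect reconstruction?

46 kHz

Nyquist rate = 2 × 23 kHz = 46 kHz.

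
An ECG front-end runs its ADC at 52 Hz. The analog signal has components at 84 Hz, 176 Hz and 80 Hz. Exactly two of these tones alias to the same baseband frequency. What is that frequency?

fs/2 = 26 Hz.
84 Hz mod fs = 32 Hz.
32 Hz > fs/2 = 26 Hz, folds to fs − 32 Hz = 20 Hz.
176 Hz mod fs = 20 Hz.
20 Hz ≤ fs/2 = 26 Hz, appears at 20 Hz.
80 Hz mod fs = 28 Hz.
28 Hz > fs/2 = 26 Hz, folds to fs − 28 Hz = 24 Hz.
84 Hz and 176 Hz both map to 20 Hz.

20 Hz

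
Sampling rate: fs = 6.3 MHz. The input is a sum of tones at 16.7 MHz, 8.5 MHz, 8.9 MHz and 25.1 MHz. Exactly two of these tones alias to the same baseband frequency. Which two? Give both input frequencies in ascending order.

8.5 MHz, 16.7 MHz

fs/2 = 3.15 MHz.
16.7 MHz mod fs = 4.1 MHz.
4.1 MHz > fs/2 = 3.15 MHz, folds to fs − 4.1 MHz = 2.2 MHz.
8.5 MHz mod fs = 2.2 MHz.
2.2 MHz ≤ fs/2 = 3.15 MHz, appears at 2.2 MHz.
8.9 MHz mod fs = 2.6 MHz.
2.6 MHz ≤ fs/2 = 3.15 MHz, appears at 2.6 MHz.
25.1 MHz mod fs = 6.2 MHz.
6.2 MHz > fs/2 = 3.15 MHz, folds to fs − 6.2 MHz = 0.1 MHz.
8.5 MHz and 16.7 MHz both map to 2.2 MHz.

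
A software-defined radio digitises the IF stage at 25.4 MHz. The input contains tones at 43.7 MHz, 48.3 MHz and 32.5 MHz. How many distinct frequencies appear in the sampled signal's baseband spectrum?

2

fs/2 = 12.7 MHz.
43.7 MHz mod fs = 18.3 MHz.
18.3 MHz > fs/2 = 12.7 MHz, folds to fs − 18.3 MHz = 7.1 MHz.
48.3 MHz mod fs = 22.9 MHz.
22.9 MHz > fs/2 = 12.7 MHz, folds to fs − 22.9 MHz = 2.5 MHz.
32.5 MHz mod fs = 7.1 MHz.
7.1 MHz ≤ fs/2 = 12.7 MHz, appears at 7.1 MHz.
Distinct values: {2.5 MHz, 7.1 MHz} → 2.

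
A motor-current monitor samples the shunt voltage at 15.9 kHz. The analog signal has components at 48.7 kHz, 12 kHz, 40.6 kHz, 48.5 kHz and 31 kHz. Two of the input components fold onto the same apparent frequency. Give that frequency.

fs/2 = 7.95 kHz.
48.7 kHz mod fs = 1 kHz.
1 kHz ≤ fs/2 = 7.95 kHz, appears at 1 kHz.
12 kHz > fs/2 = 7.95 kHz, folds to fs − 12 kHz = 3.9 kHz.
40.6 kHz mod fs = 8.8 kHz.
8.8 kHz > fs/2 = 7.95 kHz, folds to fs − 8.8 kHz = 7.1 kHz.
48.5 kHz mod fs = 0.8 kHz.
0.8 kHz ≤ fs/2 = 7.95 kHz, appears at 0.8 kHz.
31 kHz mod fs = 15.1 kHz.
15.1 kHz > fs/2 = 7.95 kHz, folds to fs − 15.1 kHz = 0.8 kHz.
31 kHz and 48.5 kHz both map to 0.8 kHz.

0.8 kHz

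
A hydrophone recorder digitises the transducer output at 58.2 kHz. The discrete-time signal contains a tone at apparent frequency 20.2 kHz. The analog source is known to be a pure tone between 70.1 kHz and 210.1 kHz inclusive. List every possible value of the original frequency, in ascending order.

Frequencies that alias to 20.2 kHz are k·fs ± 20.2 kHz for integer k ≥ 0.
k=0: 20.2 kHz.
k=1: 38 kHz, 78.4 kHz.
k=2: 96.2 kHz, 136.6 kHz.
k=3: 154.4 kHz, 194.8 kHz.
k=4: 212.6 kHz, 253 kHz.
Within [70.1 kHz, 210.1 kHz]: 78.4 kHz, 96.2 kHz, 136.6 kHz, 154.4 kHz, 194.8 kHz.

78.4 kHz, 96.2 kHz, 136.6 kHz, 154.4 kHz, 194.8 kHz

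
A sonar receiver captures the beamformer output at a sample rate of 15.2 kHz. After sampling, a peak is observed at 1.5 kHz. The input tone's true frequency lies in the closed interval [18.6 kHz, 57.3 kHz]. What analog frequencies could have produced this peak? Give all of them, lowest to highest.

28.9 kHz, 31.9 kHz, 44.1 kHz, 47.1 kHz

Frequencies that alias to 1.5 kHz are k·fs ± 1.5 kHz for integer k ≥ 0.
k=0: 1.5 kHz.
k=1: 13.7 kHz, 16.7 kHz.
k=2: 28.9 kHz, 31.9 kHz.
k=3: 44.1 kHz, 47.1 kHz.
k=4: 59.3 kHz, 62.3 kHz.
Within [18.6 kHz, 57.3 kHz]: 28.9 kHz, 31.9 kHz, 44.1 kHz, 47.1 kHz.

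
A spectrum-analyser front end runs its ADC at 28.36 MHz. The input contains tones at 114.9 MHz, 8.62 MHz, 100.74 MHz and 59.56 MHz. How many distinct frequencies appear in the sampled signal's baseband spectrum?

4

fs/2 = 14.18 MHz.
114.9 MHz mod fs = 1.46 MHz.
1.46 MHz ≤ fs/2 = 14.18 MHz, appears at 1.46 MHz.
8.62 MHz ≤ fs/2 = 14.18 MHz, passes unchanged.
100.74 MHz mod fs = 15.66 MHz.
15.66 MHz > fs/2 = 14.18 MHz, folds to fs − 15.66 MHz = 12.7 MHz.
59.56 MHz mod fs = 2.84 MHz.
2.84 MHz ≤ fs/2 = 14.18 MHz, appears at 2.84 MHz.
Distinct values: {1.46 MHz, 2.84 MHz, 8.62 MHz, 12.7 MHz} → 4.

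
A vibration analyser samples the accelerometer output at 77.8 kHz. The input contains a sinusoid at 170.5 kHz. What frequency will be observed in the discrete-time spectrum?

170.5 kHz mod fs = 14.9 kHz.
14.9 kHz ≤ fs/2 = 38.9 kHz, appears at 14.9 kHz.

14.9 kHz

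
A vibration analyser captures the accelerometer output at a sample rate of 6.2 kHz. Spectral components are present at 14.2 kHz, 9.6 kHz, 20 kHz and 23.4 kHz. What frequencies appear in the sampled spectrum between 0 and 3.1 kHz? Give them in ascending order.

1.4 kHz, 1.8 kHz, 2.8 kHz

fs/2 = 3.1 kHz.
14.2 kHz mod fs = 1.8 kHz.
1.8 kHz ≤ fs/2 = 3.1 kHz, appears at 1.8 kHz.
9.6 kHz mod fs = 3.4 kHz.
3.4 kHz > fs/2 = 3.1 kHz, folds to fs − 3.4 kHz = 2.8 kHz.
20 kHz mod fs = 1.4 kHz.
1.4 kHz ≤ fs/2 = 3.1 kHz, appears at 1.4 kHz.
23.4 kHz mod fs = 4.8 kHz.
4.8 kHz > fs/2 = 3.1 kHz, folds to fs − 4.8 kHz = 1.4 kHz.
Distinct values: {1.4 kHz, 1.8 kHz, 2.8 kHz}.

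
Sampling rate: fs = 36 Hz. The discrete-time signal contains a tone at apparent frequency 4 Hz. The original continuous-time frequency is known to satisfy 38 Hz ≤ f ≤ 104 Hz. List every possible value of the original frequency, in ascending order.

40 Hz, 68 Hz, 76 Hz, 104 Hz

Frequencies that alias to 4 Hz are k·fs ± 4 Hz for integer k ≥ 0.
k=0: 4 Hz.
k=1: 32 Hz, 40 Hz.
k=2: 68 Hz, 76 Hz.
k=3: 104 Hz, 112 Hz.
k=4: 140 Hz, 148 Hz.
Within [38 Hz, 104 Hz]: 40 Hz, 68 Hz, 76 Hz, 104 Hz.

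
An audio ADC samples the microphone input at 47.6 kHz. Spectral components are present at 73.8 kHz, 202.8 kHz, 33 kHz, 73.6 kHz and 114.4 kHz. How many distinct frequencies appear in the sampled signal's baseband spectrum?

5

fs/2 = 23.8 kHz.
73.8 kHz mod fs = 26.2 kHz.
26.2 kHz > fs/2 = 23.8 kHz, folds to fs − 26.2 kHz = 21.4 kHz.
202.8 kHz mod fs = 12.4 kHz.
12.4 kHz ≤ fs/2 = 23.8 kHz, appears at 12.4 kHz.
33 kHz > fs/2 = 23.8 kHz, folds to fs − 33 kHz = 14.6 kHz.
73.6 kHz mod fs = 26 kHz.
26 kHz > fs/2 = 23.8 kHz, folds to fs − 26 kHz = 21.6 kHz.
114.4 kHz mod fs = 19.2 kHz.
19.2 kHz ≤ fs/2 = 23.8 kHz, appears at 19.2 kHz.
Distinct values: {12.4 kHz, 14.6 kHz, 19.2 kHz, 21.4 kHz, 21.6 kHz} → 5.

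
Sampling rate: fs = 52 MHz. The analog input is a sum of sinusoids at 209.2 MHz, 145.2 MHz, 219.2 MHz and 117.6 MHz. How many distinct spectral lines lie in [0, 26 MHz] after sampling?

fs/2 = 26 MHz.
209.2 MHz mod fs = 1.2 MHz.
1.2 MHz ≤ fs/2 = 26 MHz, appears at 1.2 MHz.
145.2 MHz mod fs = 41.2 MHz.
41.2 MHz > fs/2 = 26 MHz, folds to fs − 41.2 MHz = 10.8 MHz.
219.2 MHz mod fs = 11.2 MHz.
11.2 MHz ≤ fs/2 = 26 MHz, appears at 11.2 MHz.
117.6 MHz mod fs = 13.6 MHz.
13.6 MHz ≤ fs/2 = 26 MHz, appears at 13.6 MHz.
Distinct values: {1.2 MHz, 10.8 MHz, 11.2 MHz, 13.6 MHz} → 4.

4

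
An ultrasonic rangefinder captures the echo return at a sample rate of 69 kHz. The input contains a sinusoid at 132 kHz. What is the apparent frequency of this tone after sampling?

6 kHz

132 kHz mod fs = 63 kHz.
63 kHz > fs/2 = 34.5 kHz, folds to fs − 63 kHz = 6 kHz.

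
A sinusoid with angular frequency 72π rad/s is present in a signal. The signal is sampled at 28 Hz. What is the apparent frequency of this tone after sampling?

8 Hz

ω = 72π rad/s → f = ω/(2π) = 36 Hz.
36 Hz mod fs = 8 Hz.
8 Hz ≤ fs/2 = 14 Hz, appears at 8 Hz.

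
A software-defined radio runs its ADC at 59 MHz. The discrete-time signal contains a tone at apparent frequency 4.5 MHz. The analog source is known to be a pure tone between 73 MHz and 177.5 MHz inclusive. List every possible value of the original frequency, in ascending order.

113.5 MHz, 122.5 MHz, 172.5 MHz

Frequencies that alias to 4.5 MHz are k·fs ± 4.5 MHz for integer k ≥ 0.
k=0: 4.5 MHz.
k=1: 54.5 MHz, 63.5 MHz.
k=2: 113.5 MHz, 122.5 MHz.
k=3: 172.5 MHz, 181.5 MHz.
k=4: 231.5 MHz, 240.5 MHz.
Within [73 MHz, 177.5 MHz]: 113.5 MHz, 122.5 MHz, 172.5 MHz.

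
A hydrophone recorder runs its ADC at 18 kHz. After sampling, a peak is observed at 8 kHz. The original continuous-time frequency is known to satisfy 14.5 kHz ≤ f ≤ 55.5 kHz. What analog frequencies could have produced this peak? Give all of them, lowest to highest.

Frequencies that alias to 8 kHz are k·fs ± 8 kHz for integer k ≥ 0.
k=0: 8 kHz.
k=1: 10 kHz, 26 kHz.
k=2: 28 kHz, 44 kHz.
k=3: 46 kHz, 62 kHz.
k=4: 64 kHz, 80 kHz.
Within [14.5 kHz, 55.5 kHz]: 26 kHz, 28 kHz, 44 kHz, 46 kHz.

26 kHz, 28 kHz, 44 kHz, 46 kHz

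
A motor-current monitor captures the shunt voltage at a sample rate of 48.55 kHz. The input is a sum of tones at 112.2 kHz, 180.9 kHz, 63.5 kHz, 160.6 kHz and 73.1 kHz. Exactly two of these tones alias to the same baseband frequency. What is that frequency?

fs/2 = 24.275 kHz.
112.2 kHz mod fs = 15.1 kHz.
15.1 kHz ≤ fs/2 = 24.275 kHz, appears at 15.1 kHz.
180.9 kHz mod fs = 35.25 kHz.
35.25 kHz > fs/2 = 24.275 kHz, folds to fs − 35.25 kHz = 13.3 kHz.
63.5 kHz mod fs = 14.95 kHz.
14.95 kHz ≤ fs/2 = 24.275 kHz, appears at 14.95 kHz.
160.6 kHz mod fs = 14.95 kHz.
14.95 kHz ≤ fs/2 = 24.275 kHz, appears at 14.95 kHz.
73.1 kHz mod fs = 24.55 kHz.
24.55 kHz > fs/2 = 24.275 kHz, folds to fs − 24.55 kHz = 24 kHz.
63.5 kHz and 160.6 kHz both map to 14.95 kHz.

14.95 kHz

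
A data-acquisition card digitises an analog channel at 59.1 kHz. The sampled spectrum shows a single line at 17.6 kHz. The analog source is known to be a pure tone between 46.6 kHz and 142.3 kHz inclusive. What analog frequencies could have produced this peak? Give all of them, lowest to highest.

76.7 kHz, 100.6 kHz, 135.8 kHz

Frequencies that alias to 17.6 kHz are k·fs ± 17.6 kHz for integer k ≥ 0.
k=0: 17.6 kHz.
k=1: 41.5 kHz, 76.7 kHz.
k=2: 100.6 kHz, 135.8 kHz.
k=3: 159.7 kHz, 194.9 kHz.
Within [46.6 kHz, 142.3 kHz]: 76.7 kHz, 100.6 kHz, 135.8 kHz.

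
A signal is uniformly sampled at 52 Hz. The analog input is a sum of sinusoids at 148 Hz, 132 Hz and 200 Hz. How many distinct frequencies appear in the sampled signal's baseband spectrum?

2

fs/2 = 26 Hz.
148 Hz mod fs = 44 Hz.
44 Hz > fs/2 = 26 Hz, folds to fs − 44 Hz = 8 Hz.
132 Hz mod fs = 28 Hz.
28 Hz > fs/2 = 26 Hz, folds to fs − 28 Hz = 24 Hz.
200 Hz mod fs = 44 Hz.
44 Hz > fs/2 = 26 Hz, folds to fs − 44 Hz = 8 Hz.
Distinct values: {8 Hz, 24 Hz} → 2.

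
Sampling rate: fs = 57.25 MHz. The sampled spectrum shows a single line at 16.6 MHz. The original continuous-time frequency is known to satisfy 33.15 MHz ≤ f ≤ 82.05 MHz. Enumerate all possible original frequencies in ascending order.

40.65 MHz, 73.85 MHz

Frequencies that alias to 16.6 MHz are k·fs ± 16.6 MHz for integer k ≥ 0.
k=0: 16.6 MHz.
k=1: 40.65 MHz, 73.85 MHz.
k=2: 97.9 MHz, 131.1 MHz.
Within [33.15 MHz, 82.05 MHz]: 40.65 MHz, 73.85 MHz.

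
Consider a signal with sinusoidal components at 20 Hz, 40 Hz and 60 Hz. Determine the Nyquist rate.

Highest-frequency component: 60 Hz.
Nyquist rate = 2 × 60 Hz = 120 Hz.

120 Hz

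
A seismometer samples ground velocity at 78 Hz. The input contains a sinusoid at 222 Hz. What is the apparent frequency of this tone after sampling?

12 Hz

222 Hz mod fs = 66 Hz.
66 Hz > fs/2 = 39 Hz, folds to fs − 66 Hz = 12 Hz.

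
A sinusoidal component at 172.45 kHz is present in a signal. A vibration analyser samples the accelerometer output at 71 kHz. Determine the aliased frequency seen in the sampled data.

30.45 kHz

172.45 kHz mod fs = 30.45 kHz.
30.45 kHz ≤ fs/2 = 35.5 kHz, appears at 30.45 kHz.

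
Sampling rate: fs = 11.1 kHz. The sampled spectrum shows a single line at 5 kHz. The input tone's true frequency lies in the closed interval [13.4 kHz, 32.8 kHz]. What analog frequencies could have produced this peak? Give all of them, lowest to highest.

16.1 kHz, 17.2 kHz, 27.2 kHz, 28.3 kHz

Frequencies that alias to 5 kHz are k·fs ± 5 kHz for integer k ≥ 0.
k=0: 5 kHz.
k=1: 6.1 kHz, 16.1 kHz.
k=2: 17.2 kHz, 27.2 kHz.
k=3: 28.3 kHz, 38.3 kHz.
k=4: 39.4 kHz, 49.4 kHz.
Within [13.4 kHz, 32.8 kHz]: 16.1 kHz, 17.2 kHz, 27.2 kHz, 28.3 kHz.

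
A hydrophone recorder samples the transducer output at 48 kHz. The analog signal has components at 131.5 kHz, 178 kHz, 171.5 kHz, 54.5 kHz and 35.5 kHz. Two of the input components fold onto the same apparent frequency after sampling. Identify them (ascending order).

fs/2 = 24 kHz.
131.5 kHz mod fs = 35.5 kHz.
35.5 kHz > fs/2 = 24 kHz, folds to fs − 35.5 kHz = 12.5 kHz.
178 kHz mod fs = 34 kHz.
34 kHz > fs/2 = 24 kHz, folds to fs − 34 kHz = 14 kHz.
171.5 kHz mod fs = 27.5 kHz.
27.5 kHz > fs/2 = 24 kHz, folds to fs − 27.5 kHz = 20.5 kHz.
54.5 kHz mod fs = 6.5 kHz.
6.5 kHz ≤ fs/2 = 24 kHz, appears at 6.5 kHz.
35.5 kHz > fs/2 = 24 kHz, folds to fs − 35.5 kHz = 12.5 kHz.
35.5 kHz and 131.5 kHz both map to 12.5 kHz.

35.5 kHz, 131.5 kHz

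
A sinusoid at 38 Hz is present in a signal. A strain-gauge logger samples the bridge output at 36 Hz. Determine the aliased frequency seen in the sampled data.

38 Hz mod fs = 2 Hz.
2 Hz ≤ fs/2 = 18 Hz, appears at 2 Hz.

2 Hz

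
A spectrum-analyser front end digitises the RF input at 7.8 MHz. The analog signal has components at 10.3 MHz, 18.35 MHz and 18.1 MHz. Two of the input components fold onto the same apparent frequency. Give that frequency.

fs/2 = 3.9 MHz.
10.3 MHz mod fs = 2.5 MHz.
2.5 MHz ≤ fs/2 = 3.9 MHz, appears at 2.5 MHz.
18.35 MHz mod fs = 2.75 MHz.
2.75 MHz ≤ fs/2 = 3.9 MHz, appears at 2.75 MHz.
18.1 MHz mod fs = 2.5 MHz.
2.5 MHz ≤ fs/2 = 3.9 MHz, appears at 2.5 MHz.
10.3 MHz and 18.1 MHz both map to 2.5 MHz.

2.5 MHz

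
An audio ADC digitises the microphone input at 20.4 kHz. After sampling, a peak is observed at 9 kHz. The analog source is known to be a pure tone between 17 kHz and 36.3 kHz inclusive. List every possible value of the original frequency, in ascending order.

Frequencies that alias to 9 kHz are k·fs ± 9 kHz for integer k ≥ 0.
k=0: 9 kHz.
k=1: 11.4 kHz, 29.4 kHz.
k=2: 31.8 kHz, 49.8 kHz.
k=3: 52.2 kHz, 70.2 kHz.
Within [17 kHz, 36.3 kHz]: 29.4 kHz, 31.8 kHz.

29.4 kHz, 31.8 kHz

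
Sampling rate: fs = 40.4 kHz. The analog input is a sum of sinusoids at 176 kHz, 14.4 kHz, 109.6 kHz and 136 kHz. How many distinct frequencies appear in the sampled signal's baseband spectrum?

fs/2 = 20.2 kHz.
176 kHz mod fs = 14.4 kHz.
14.4 kHz ≤ fs/2 = 20.2 kHz, appears at 14.4 kHz.
14.4 kHz ≤ fs/2 = 20.2 kHz, passes unchanged.
109.6 kHz mod fs = 28.8 kHz.
28.8 kHz > fs/2 = 20.2 kHz, folds to fs − 28.8 kHz = 11.6 kHz.
136 kHz mod fs = 14.8 kHz.
14.8 kHz ≤ fs/2 = 20.2 kHz, appears at 14.8 kHz.
Distinct values: {11.6 kHz, 14.4 kHz, 14.8 kHz} → 3.

3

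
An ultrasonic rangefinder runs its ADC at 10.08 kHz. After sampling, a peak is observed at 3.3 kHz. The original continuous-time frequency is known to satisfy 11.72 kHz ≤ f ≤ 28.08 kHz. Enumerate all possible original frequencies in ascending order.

13.38 kHz, 16.86 kHz, 23.46 kHz, 26.94 kHz

Frequencies that alias to 3.3 kHz are k·fs ± 3.3 kHz for integer k ≥ 0.
k=0: 3.3 kHz.
k=1: 6.78 kHz, 13.38 kHz.
k=2: 16.86 kHz, 23.46 kHz.
k=3: 26.94 kHz, 33.54 kHz.
k=4: 37.02 kHz, 43.62 kHz.
Within [11.72 kHz, 28.08 kHz]: 13.38 kHz, 16.86 kHz, 23.46 kHz, 26.94 kHz.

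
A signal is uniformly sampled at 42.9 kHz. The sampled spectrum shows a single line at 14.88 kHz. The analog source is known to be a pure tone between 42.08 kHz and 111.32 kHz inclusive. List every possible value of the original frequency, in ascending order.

57.78 kHz, 70.92 kHz, 100.68 kHz

Frequencies that alias to 14.88 kHz are k·fs ± 14.88 kHz for integer k ≥ 0.
k=0: 14.88 kHz.
k=1: 28.02 kHz, 57.78 kHz.
k=2: 70.92 kHz, 100.68 kHz.
k=3: 113.82 kHz, 143.58 kHz.
Within [42.08 kHz, 111.32 kHz]: 57.78 kHz, 70.92 kHz, 100.68 kHz.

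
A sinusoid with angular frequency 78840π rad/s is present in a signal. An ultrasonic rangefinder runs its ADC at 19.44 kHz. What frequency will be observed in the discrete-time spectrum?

0.54 kHz

ω = 78840π rad/s → f = ω/(2π) = 39420 Hz = 39.42 kHz.
39.42 kHz mod fs = 0.54 kHz.
0.54 kHz ≤ fs/2 = 9.72 kHz, appears at 0.54 kHz.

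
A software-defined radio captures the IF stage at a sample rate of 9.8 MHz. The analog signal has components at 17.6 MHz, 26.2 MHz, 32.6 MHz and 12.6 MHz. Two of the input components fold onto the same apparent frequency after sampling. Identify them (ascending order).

fs/2 = 4.9 MHz.
17.6 MHz mod fs = 7.8 MHz.
7.8 MHz > fs/2 = 4.9 MHz, folds to fs − 7.8 MHz = 2 MHz.
26.2 MHz mod fs = 6.6 MHz.
6.6 MHz > fs/2 = 4.9 MHz, folds to fs − 6.6 MHz = 3.2 MHz.
32.6 MHz mod fs = 3.2 MHz.
3.2 MHz ≤ fs/2 = 4.9 MHz, appears at 3.2 MHz.
12.6 MHz mod fs = 2.8 MHz.
2.8 MHz ≤ fs/2 = 4.9 MHz, appears at 2.8 MHz.
26.2 MHz and 32.6 MHz both map to 3.2 MHz.

26.2 MHz, 32.6 MHz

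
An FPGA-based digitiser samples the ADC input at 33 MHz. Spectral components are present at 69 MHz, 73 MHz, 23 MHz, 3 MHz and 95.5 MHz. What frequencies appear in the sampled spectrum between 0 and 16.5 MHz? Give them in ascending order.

3 MHz, 3.5 MHz, 7 MHz, 10 MHz

fs/2 = 16.5 MHz.
69 MHz mod fs = 3 MHz.
3 MHz ≤ fs/2 = 16.5 MHz, appears at 3 MHz.
73 MHz mod fs = 7 MHz.
7 MHz ≤ fs/2 = 16.5 MHz, appears at 7 MHz.
23 MHz > fs/2 = 16.5 MHz, folds to fs − 23 MHz = 10 MHz.
3 MHz ≤ fs/2 = 16.5 MHz, passes unchanged.
95.5 MHz mod fs = 29.5 MHz.
29.5 MHz > fs/2 = 16.5 MHz, folds to fs − 29.5 MHz = 3.5 MHz.
Distinct values: {3 MHz, 3.5 MHz, 7 MHz, 10 MHz}.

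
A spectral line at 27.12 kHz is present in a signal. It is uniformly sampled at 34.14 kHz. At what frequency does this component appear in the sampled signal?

7.02 kHz

27.12 kHz > fs/2 = 17.07 kHz, folds to fs − 27.12 kHz = 7.02 kHz.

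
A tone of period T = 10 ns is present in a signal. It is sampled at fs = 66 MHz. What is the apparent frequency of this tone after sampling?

32 MHz

T = 10 ns → f = 1/T = 100 MHz.
100 MHz mod fs = 34 MHz.
34 MHz > fs/2 = 33 MHz, folds to fs − 34 MHz = 32 MHz.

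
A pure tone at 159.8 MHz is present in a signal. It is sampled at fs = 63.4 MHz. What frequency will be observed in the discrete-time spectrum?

30.4 MHz

159.8 MHz mod fs = 33 MHz.
33 MHz > fs/2 = 31.7 MHz, folds to fs − 33 MHz = 30.4 MHz.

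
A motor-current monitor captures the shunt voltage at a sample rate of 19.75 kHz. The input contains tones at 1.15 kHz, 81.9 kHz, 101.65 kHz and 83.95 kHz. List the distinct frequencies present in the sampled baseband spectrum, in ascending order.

fs/2 = 9.875 kHz.
1.15 kHz ≤ fs/2 = 9.875 kHz, passes unchanged.
81.9 kHz mod fs = 2.9 kHz.
2.9 kHz ≤ fs/2 = 9.875 kHz, appears at 2.9 kHz.
101.65 kHz mod fs = 2.9 kHz.
2.9 kHz ≤ fs/2 = 9.875 kHz, appears at 2.9 kHz.
83.95 kHz mod fs = 4.95 kHz.
4.95 kHz ≤ fs/2 = 9.875 kHz, appears at 4.95 kHz.
Distinct values: {1.15 kHz, 2.9 kHz, 4.95 kHz}.

1.15 kHz, 2.9 kHz, 4.95 kHz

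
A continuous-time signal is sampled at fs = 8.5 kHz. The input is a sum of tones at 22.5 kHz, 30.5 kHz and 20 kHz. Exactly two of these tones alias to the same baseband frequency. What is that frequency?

fs/2 = 4.25 kHz.
22.5 kHz mod fs = 5.5 kHz.
5.5 kHz > fs/2 = 4.25 kHz, folds to fs − 5.5 kHz = 3 kHz.
30.5 kHz mod fs = 5 kHz.
5 kHz > fs/2 = 4.25 kHz, folds to fs − 5 kHz = 3.5 kHz.
20 kHz mod fs = 3 kHz.
3 kHz ≤ fs/2 = 4.25 kHz, appears at 3 kHz.
20 kHz and 22.5 kHz both map to 3 kHz.

3 kHz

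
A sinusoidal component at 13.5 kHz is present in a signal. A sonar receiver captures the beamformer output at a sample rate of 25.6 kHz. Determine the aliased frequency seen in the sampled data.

12.1 kHz

13.5 kHz > fs/2 = 12.8 kHz, folds to fs − 13.5 kHz = 12.1 kHz.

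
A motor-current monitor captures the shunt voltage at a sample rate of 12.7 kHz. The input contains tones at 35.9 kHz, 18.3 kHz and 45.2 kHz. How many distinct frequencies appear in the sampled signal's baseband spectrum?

2

fs/2 = 6.35 kHz.
35.9 kHz mod fs = 10.5 kHz.
10.5 kHz > fs/2 = 6.35 kHz, folds to fs − 10.5 kHz = 2.2 kHz.
18.3 kHz mod fs = 5.6 kHz.
5.6 kHz ≤ fs/2 = 6.35 kHz, appears at 5.6 kHz.
45.2 kHz mod fs = 7.1 kHz.
7.1 kHz > fs/2 = 6.35 kHz, folds to fs − 7.1 kHz = 5.6 kHz.
Distinct values: {2.2 kHz, 5.6 kHz} → 2.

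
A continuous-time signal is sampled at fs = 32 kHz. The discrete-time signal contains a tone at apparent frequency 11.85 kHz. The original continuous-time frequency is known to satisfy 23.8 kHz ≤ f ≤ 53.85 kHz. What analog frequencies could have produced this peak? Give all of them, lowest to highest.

Frequencies that alias to 11.85 kHz are k·fs ± 11.85 kHz for integer k ≥ 0.
k=0: 11.85 kHz.
k=1: 20.15 kHz, 43.85 kHz.
k=2: 52.15 kHz, 75.85 kHz.
k=3: 84.15 kHz, 107.85 kHz.
Within [23.8 kHz, 53.85 kHz]: 43.85 kHz, 52.15 kHz.

43.85 kHz, 52.15 kHz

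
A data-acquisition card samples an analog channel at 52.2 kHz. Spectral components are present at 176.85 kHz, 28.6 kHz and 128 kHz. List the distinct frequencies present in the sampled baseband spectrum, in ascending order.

fs/2 = 26.1 kHz.
176.85 kHz mod fs = 20.25 kHz.
20.25 kHz ≤ fs/2 = 26.1 kHz, appears at 20.25 kHz.
28.6 kHz > fs/2 = 26.1 kHz, folds to fs − 28.6 kHz = 23.6 kHz.
128 kHz mod fs = 23.6 kHz.
23.6 kHz ≤ fs/2 = 26.1 kHz, appears at 23.6 kHz.
Distinct values: {20.25 kHz, 23.6 kHz}.

20.25 kHz, 23.6 kHz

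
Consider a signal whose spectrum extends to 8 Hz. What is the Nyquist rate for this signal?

16 Hz

Nyquist rate = 2 × 8 Hz = 16 Hz.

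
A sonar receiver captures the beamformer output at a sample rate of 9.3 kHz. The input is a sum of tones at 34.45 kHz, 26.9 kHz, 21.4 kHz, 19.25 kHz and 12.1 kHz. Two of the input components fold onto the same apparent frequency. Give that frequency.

2.8 kHz

fs/2 = 4.65 kHz.
34.45 kHz mod fs = 6.55 kHz.
6.55 kHz > fs/2 = 4.65 kHz, folds to fs − 6.55 kHz = 2.75 kHz.
26.9 kHz mod fs = 8.3 kHz.
8.3 kHz > fs/2 = 4.65 kHz, folds to fs − 8.3 kHz = 1 kHz.
21.4 kHz mod fs = 2.8 kHz.
2.8 kHz ≤ fs/2 = 4.65 kHz, appears at 2.8 kHz.
19.25 kHz mod fs = 0.65 kHz.
0.65 kHz ≤ fs/2 = 4.65 kHz, appears at 0.65 kHz.
12.1 kHz mod fs = 2.8 kHz.
2.8 kHz ≤ fs/2 = 4.65 kHz, appears at 2.8 kHz.
12.1 kHz and 21.4 kHz both map to 2.8 kHz.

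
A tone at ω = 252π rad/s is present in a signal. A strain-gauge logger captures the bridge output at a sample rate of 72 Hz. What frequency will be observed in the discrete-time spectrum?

ω = 252π rad/s → f = ω/(2π) = 126 Hz.
126 Hz mod fs = 54 Hz.
54 Hz > fs/2 = 36 Hz, folds to fs − 54 Hz = 18 Hz.

18 Hz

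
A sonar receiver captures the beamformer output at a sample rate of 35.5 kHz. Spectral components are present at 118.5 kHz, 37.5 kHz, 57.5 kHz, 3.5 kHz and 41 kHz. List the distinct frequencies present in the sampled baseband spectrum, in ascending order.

fs/2 = 17.75 kHz.
118.5 kHz mod fs = 12 kHz.
12 kHz ≤ fs/2 = 17.75 kHz, appears at 12 kHz.
37.5 kHz mod fs = 2 kHz.
2 kHz ≤ fs/2 = 17.75 kHz, appears at 2 kHz.
57.5 kHz mod fs = 22 kHz.
22 kHz > fs/2 = 17.75 kHz, folds to fs − 22 kHz = 13.5 kHz.
3.5 kHz ≤ fs/2 = 17.75 kHz, passes unchanged.
41 kHz mod fs = 5.5 kHz.
5.5 kHz ≤ fs/2 = 17.75 kHz, appears at 5.5 kHz.
Distinct values: {2 kHz, 3.5 kHz, 5.5 kHz, 12 kHz, 13.5 kHz}.

2 kHz, 3.5 kHz, 5.5 kHz, 12 kHz, 13.5 kHz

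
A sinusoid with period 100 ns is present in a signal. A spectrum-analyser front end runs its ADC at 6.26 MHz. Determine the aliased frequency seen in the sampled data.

2.52 MHz

T = 100 ns → f = 1/T = 10 MHz.
10 MHz mod fs = 3.74 MHz.
3.74 MHz > fs/2 = 3.13 MHz, folds to fs − 3.74 MHz = 2.52 MHz.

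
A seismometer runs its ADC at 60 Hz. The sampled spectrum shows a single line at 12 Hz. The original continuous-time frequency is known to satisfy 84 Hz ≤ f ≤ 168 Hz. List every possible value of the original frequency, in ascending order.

108 Hz, 132 Hz, 168 Hz

Frequencies that alias to 12 Hz are k·fs ± 12 Hz for integer k ≥ 0.
k=0: 12 Hz.
k=1: 48 Hz, 72 Hz.
k=2: 108 Hz, 132 Hz.
k=3: 168 Hz, 192 Hz.
k=4: 228 Hz, 252 Hz.
Within [84 Hz, 168 Hz]: 108 Hz, 132 Hz, 168 Hz.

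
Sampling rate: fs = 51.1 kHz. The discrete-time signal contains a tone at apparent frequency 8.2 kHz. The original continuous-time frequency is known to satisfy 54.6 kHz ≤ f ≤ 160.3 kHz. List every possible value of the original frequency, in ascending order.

59.3 kHz, 94 kHz, 110.4 kHz, 145.1 kHz

Frequencies that alias to 8.2 kHz are k·fs ± 8.2 kHz for integer k ≥ 0.
k=0: 8.2 kHz.
k=1: 42.9 kHz, 59.3 kHz.
k=2: 94 kHz, 110.4 kHz.
k=3: 145.1 kHz, 161.5 kHz.
k=4: 196.2 kHz, 212.6 kHz.
Within [54.6 kHz, 160.3 kHz]: 59.3 kHz, 94 kHz, 110.4 kHz, 145.1 kHz.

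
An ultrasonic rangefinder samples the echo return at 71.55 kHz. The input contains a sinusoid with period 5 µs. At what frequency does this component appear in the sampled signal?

T = 5 µs → f = 1/T = 200 kHz.
200 kHz mod fs = 56.9 kHz.
56.9 kHz > fs/2 = 35.775 kHz, folds to fs − 56.9 kHz = 14.65 kHz.

14.65 kHz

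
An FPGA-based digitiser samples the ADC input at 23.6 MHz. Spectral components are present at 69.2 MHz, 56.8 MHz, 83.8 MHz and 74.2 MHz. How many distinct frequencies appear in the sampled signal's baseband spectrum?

4

fs/2 = 11.8 MHz.
69.2 MHz mod fs = 22 MHz.
22 MHz > fs/2 = 11.8 MHz, folds to fs − 22 MHz = 1.6 MHz.
56.8 MHz mod fs = 9.6 MHz.
9.6 MHz ≤ fs/2 = 11.8 MHz, appears at 9.6 MHz.
83.8 MHz mod fs = 13 MHz.
13 MHz > fs/2 = 11.8 MHz, folds to fs − 13 MHz = 10.6 MHz.
74.2 MHz mod fs = 3.4 MHz.
3.4 MHz ≤ fs/2 = 11.8 MHz, appears at 3.4 MHz.
Distinct values: {1.6 MHz, 3.4 MHz, 9.6 MHz, 10.6 MHz} → 4.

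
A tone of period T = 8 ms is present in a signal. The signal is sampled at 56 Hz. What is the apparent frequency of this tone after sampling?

T = 8 ms → f = 1/T = 125 Hz.
125 Hz mod fs = 13 Hz.
13 Hz ≤ fs/2 = 28 Hz, appears at 13 Hz.

13 Hz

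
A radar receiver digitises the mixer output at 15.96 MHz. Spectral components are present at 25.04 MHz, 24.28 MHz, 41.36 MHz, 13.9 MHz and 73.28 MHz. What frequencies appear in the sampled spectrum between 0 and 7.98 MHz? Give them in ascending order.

fs/2 = 7.98 MHz.
25.04 MHz mod fs = 9.08 MHz.
9.08 MHz > fs/2 = 7.98 MHz, folds to fs − 9.08 MHz = 6.88 MHz.
24.28 MHz mod fs = 8.32 MHz.
8.32 MHz > fs/2 = 7.98 MHz, folds to fs − 8.32 MHz = 7.64 MHz.
41.36 MHz mod fs = 9.44 MHz.
9.44 MHz > fs/2 = 7.98 MHz, folds to fs − 9.44 MHz = 6.52 MHz.
13.9 MHz > fs/2 = 7.98 MHz, folds to fs − 13.9 MHz = 2.06 MHz.
73.28 MHz mod fs = 9.44 MHz.
9.44 MHz > fs/2 = 7.98 MHz, folds to fs − 9.44 MHz = 6.52 MHz.
Distinct values: {2.06 MHz, 6.52 MHz, 6.88 MHz, 7.64 MHz}.

2.06 MHz, 6.52 MHz, 6.88 MHz, 7.64 MHz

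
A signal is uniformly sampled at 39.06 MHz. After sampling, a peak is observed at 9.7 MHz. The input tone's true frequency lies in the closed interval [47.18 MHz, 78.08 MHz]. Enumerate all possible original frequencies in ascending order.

Frequencies that alias to 9.7 MHz are k·fs ± 9.7 MHz for integer k ≥ 0.
k=0: 9.7 MHz.
k=1: 29.36 MHz, 48.76 MHz.
k=2: 68.42 MHz, 87.82 MHz.
k=3: 107.48 MHz, 126.88 MHz.
Within [47.18 MHz, 78.08 MHz]: 48.76 MHz, 68.42 MHz.

48.76 MHz, 68.42 MHz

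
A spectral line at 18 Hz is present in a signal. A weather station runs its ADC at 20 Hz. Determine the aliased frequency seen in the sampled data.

2 Hz

18 Hz > fs/2 = 10 Hz, folds to fs − 18 Hz = 2 Hz.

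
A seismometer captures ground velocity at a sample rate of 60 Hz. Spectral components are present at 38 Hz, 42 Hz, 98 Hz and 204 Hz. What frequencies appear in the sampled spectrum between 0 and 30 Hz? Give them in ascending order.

18 Hz, 22 Hz, 24 Hz

fs/2 = 30 Hz.
38 Hz > fs/2 = 30 Hz, folds to fs − 38 Hz = 22 Hz.
42 Hz > fs/2 = 30 Hz, folds to fs − 42 Hz = 18 Hz.
98 Hz mod fs = 38 Hz.
38 Hz > fs/2 = 30 Hz, folds to fs − 38 Hz = 22 Hz.
204 Hz mod fs = 24 Hz.
24 Hz ≤ fs/2 = 30 Hz, appears at 24 Hz.
Distinct values: {18 Hz, 22 Hz, 24 Hz}.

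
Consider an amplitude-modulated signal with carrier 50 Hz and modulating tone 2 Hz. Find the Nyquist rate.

AM sidebands sit at fc ± fm = 48 Hz and 52 Hz.
Highest-frequency component: 52 Hz.
Nyquist rate = 2 × 52 Hz = 104 Hz.

104 Hz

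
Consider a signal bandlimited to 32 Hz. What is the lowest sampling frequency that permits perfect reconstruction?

64 Hz

Nyquist rate = 2 × 32 Hz = 64 Hz.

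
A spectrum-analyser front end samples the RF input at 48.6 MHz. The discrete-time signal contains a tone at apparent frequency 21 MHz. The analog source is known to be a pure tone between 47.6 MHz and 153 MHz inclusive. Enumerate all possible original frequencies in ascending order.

69.6 MHz, 76.2 MHz, 118.2 MHz, 124.8 MHz

Frequencies that alias to 21 MHz are k·fs ± 21 MHz for integer k ≥ 0.
k=0: 21 MHz.
k=1: 27.6 MHz, 69.6 MHz.
k=2: 76.2 MHz, 118.2 MHz.
k=3: 124.8 MHz, 166.8 MHz.
k=4: 173.4 MHz, 215.4 MHz.
Within [47.6 MHz, 153 MHz]: 69.6 MHz, 76.2 MHz, 118.2 MHz, 124.8 MHz.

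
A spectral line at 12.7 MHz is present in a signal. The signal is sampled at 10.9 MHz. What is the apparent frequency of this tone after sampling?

12.7 MHz mod fs = 1.8 MHz.
1.8 MHz ≤ fs/2 = 5.45 MHz, appears at 1.8 MHz.

1.8 MHz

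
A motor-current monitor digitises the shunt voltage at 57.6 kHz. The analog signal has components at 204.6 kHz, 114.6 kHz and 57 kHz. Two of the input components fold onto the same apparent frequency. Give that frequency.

0.6 kHz

fs/2 = 28.8 kHz.
204.6 kHz mod fs = 31.8 kHz.
31.8 kHz > fs/2 = 28.8 kHz, folds to fs − 31.8 kHz = 25.8 kHz.
114.6 kHz mod fs = 57 kHz.
57 kHz > fs/2 = 28.8 kHz, folds to fs − 57 kHz = 0.6 kHz.
57 kHz > fs/2 = 28.8 kHz, folds to fs − 57 kHz = 0.6 kHz.
57 kHz and 114.6 kHz both map to 0.6 kHz.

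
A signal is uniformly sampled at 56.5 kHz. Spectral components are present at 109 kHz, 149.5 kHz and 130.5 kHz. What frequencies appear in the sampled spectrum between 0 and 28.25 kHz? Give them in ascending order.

fs/2 = 28.25 kHz.
109 kHz mod fs = 52.5 kHz.
52.5 kHz > fs/2 = 28.25 kHz, folds to fs − 52.5 kHz = 4 kHz.
149.5 kHz mod fs = 36.5 kHz.
36.5 kHz > fs/2 = 28.25 kHz, folds to fs − 36.5 kHz = 20 kHz.
130.5 kHz mod fs = 17.5 kHz.
17.5 kHz ≤ fs/2 = 28.25 kHz, appears at 17.5 kHz.
Distinct values: {4 kHz, 17.5 kHz, 20 kHz}.

4 kHz, 17.5 kHz, 20 kHz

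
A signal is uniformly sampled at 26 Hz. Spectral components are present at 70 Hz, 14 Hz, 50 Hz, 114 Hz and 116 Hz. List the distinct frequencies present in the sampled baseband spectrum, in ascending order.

fs/2 = 13 Hz.
70 Hz mod fs = 18 Hz.
18 Hz > fs/2 = 13 Hz, folds to fs − 18 Hz = 8 Hz.
14 Hz > fs/2 = 13 Hz, folds to fs − 14 Hz = 12 Hz.
50 Hz mod fs = 24 Hz.
24 Hz > fs/2 = 13 Hz, folds to fs − 24 Hz = 2 Hz.
114 Hz mod fs = 10 Hz.
10 Hz ≤ fs/2 = 13 Hz, appears at 10 Hz.
116 Hz mod fs = 12 Hz.
12 Hz ≤ fs/2 = 13 Hz, appears at 12 Hz.
Distinct values: {2 Hz, 8 Hz, 10 Hz, 12 Hz}.

2 Hz, 8 Hz, 10 Hz, 12 Hz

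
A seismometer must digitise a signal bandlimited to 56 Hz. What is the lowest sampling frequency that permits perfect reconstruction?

Nyquist rate = 2 × 56 Hz = 112 Hz.

112 Hz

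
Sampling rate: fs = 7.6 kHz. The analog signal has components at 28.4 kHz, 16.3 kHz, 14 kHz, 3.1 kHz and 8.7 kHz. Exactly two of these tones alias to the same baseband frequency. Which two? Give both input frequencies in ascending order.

8.7 kHz, 16.3 kHz

fs/2 = 3.8 kHz.
28.4 kHz mod fs = 5.6 kHz.
5.6 kHz > fs/2 = 3.8 kHz, folds to fs − 5.6 kHz = 2 kHz.
16.3 kHz mod fs = 1.1 kHz.
1.1 kHz ≤ fs/2 = 3.8 kHz, appears at 1.1 kHz.
14 kHz mod fs = 6.4 kHz.
6.4 kHz > fs/2 = 3.8 kHz, folds to fs − 6.4 kHz = 1.2 kHz.
3.1 kHz ≤ fs/2 = 3.8 kHz, passes unchanged.
8.7 kHz mod fs = 1.1 kHz.
1.1 kHz ≤ fs/2 = 3.8 kHz, appears at 1.1 kHz.
8.7 kHz and 16.3 kHz both map to 1.1 kHz.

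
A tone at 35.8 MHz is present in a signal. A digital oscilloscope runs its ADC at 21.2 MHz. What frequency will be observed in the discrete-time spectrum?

6.6 MHz

35.8 MHz mod fs = 14.6 MHz.
14.6 MHz > fs/2 = 10.6 MHz, folds to fs − 14.6 MHz = 6.6 MHz.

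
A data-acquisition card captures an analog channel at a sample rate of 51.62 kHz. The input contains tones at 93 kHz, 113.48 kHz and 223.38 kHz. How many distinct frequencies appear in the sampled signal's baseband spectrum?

fs/2 = 25.81 kHz.
93 kHz mod fs = 41.38 kHz.
41.38 kHz > fs/2 = 25.81 kHz, folds to fs − 41.38 kHz = 10.24 kHz.
113.48 kHz mod fs = 10.24 kHz.
10.24 kHz ≤ fs/2 = 25.81 kHz, appears at 10.24 kHz.
223.38 kHz mod fs = 16.9 kHz.
16.9 kHz ≤ fs/2 = 25.81 kHz, appears at 16.9 kHz.
Distinct values: {10.24 kHz, 16.9 kHz} → 2.

2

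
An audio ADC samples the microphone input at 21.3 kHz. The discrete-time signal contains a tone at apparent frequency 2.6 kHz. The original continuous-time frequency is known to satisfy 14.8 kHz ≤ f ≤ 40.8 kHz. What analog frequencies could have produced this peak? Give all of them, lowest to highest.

18.7 kHz, 23.9 kHz, 40 kHz

Frequencies that alias to 2.6 kHz are k·fs ± 2.6 kHz for integer k ≥ 0.
k=0: 2.6 kHz.
k=1: 18.7 kHz, 23.9 kHz.
k=2: 40 kHz, 45.2 kHz.
k=3: 61.3 kHz, 66.5 kHz.
Within [14.8 kHz, 40.8 kHz]: 18.7 kHz, 23.9 kHz, 40 kHz.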